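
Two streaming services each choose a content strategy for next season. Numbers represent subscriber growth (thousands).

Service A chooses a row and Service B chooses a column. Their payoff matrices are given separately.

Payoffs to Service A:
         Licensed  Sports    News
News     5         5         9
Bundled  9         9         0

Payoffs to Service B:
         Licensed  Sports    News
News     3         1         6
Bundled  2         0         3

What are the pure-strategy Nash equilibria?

Service A against Licensed: payoffs 5, 9 → best response Bundled.
Service A against Sports: payoffs 5, 9 → best response Bundled.
Service A against News: payoffs 9, 0 → best response News.
Service B against News: payoffs 3, 1, 6 → best response News.
Service B against Bundled: payoffs 2, 0, 3 → best response News.
Mutual best responses: (News, News).

(News, News)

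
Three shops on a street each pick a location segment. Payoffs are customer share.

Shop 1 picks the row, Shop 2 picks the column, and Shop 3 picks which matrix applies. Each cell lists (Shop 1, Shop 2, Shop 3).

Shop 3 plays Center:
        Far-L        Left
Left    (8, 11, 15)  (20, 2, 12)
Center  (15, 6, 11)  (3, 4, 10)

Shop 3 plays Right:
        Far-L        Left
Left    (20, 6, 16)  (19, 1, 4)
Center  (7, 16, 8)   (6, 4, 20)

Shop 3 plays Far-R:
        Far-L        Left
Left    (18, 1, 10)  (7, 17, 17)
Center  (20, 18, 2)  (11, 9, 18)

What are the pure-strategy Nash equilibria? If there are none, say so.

Pure-strategy Nash equilibria: (Left, Far-L, Right), (Center, Far-L, Center)

(Left, Far-L, Center): Shop 1 can switch to Center (8 → 15). Not NE.
(Left, Far-L, Right): Shop 1 gets 20, best alternative 7; Shop 2 gets 6, best alternative 1; Shop 3 gets 16, best alternative 15. No profitable deviation — NE.
(Left, Far-L, Far-R): Shop 1 can switch to Center (18 → 20). Not NE.
(Left, Left, Center): Shop 2 can switch to Far-L (2 → 11). Not NE.
(Left, Left, Right): Shop 2 can switch to Far-L (1 → 6). Not NE.
(Left, Left, Far-R): Shop 1 can switch to Center (7 → 11). Not NE.
(Center, Far-L, Center): Shop 1 gets 15, best alternative 8; Shop 2 gets 6, best alternative 4; Shop 3 gets 11, best alternative 8. No profitable deviation — NE.
(Center, Far-L, Right): Shop 1 can switch to Left (7 → 20). Not NE.
(Center, Far-L, Far-R): Shop 3 can switch to Center (2 → 11). Not NE.
(Center, Left, Center): Shop 1 can switch to Left (3 → 20). Not NE.
(The remaining 2 profiles each have a profitable deviation by the same check.)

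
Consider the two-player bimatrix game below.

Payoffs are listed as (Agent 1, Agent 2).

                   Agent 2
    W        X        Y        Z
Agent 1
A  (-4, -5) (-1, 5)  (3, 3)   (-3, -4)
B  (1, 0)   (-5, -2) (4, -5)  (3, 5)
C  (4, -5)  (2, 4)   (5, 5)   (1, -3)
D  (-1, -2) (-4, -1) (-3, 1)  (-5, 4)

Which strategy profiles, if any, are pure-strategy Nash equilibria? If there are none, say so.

Agent 1 against W: payoffs -4, 1, 4, -1 → best response C.
Agent 1 against X: payoffs -1, -5, 2, -4 → best response C.
Agent 1 against Y: payoffs 3, 4, 5, -3 → best response C.
Agent 1 against Z: payoffs -3, 3, 1, -5 → best response B.
Agent 2 against A: payoffs -5, 5, 3, -4 → best response X.
Agent 2 against B: payoffs 0, -2, -5, 5 → best response Z.
Agent 2 against C: payoffs -5, 4, 5, -3 → best response Y.
Agent 2 against D: payoffs -2, -1, 1, 4 → best response Z.
Mutual best responses: (B, Z); (C, Y).

(B, Z); (C, Y)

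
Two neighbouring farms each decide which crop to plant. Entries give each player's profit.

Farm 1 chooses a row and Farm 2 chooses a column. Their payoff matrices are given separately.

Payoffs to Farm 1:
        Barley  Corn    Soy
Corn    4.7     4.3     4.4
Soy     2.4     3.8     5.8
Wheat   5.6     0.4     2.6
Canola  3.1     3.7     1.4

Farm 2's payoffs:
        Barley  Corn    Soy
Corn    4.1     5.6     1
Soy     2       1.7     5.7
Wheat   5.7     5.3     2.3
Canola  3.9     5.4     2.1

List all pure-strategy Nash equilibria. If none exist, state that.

For each player, find the best response to each opponent profile; mutual best responses are the pure NE.
Farm 1 against Barley: payoffs 4.7, 2.4, 5.6, 3.1 → best response Wheat.
Farm 1 against Corn: payoffs 4.3, 3.8, 0.4, 3.7 → best response Corn.
Farm 1 against Soy: payoffs 4.4, 5.8, 2.6, 1.4 → best response Soy.
Farm 2 against Corn: payoffs 4.1, 5.6, 1 → best response Corn.
Farm 2 against Soy: payoffs 2, 1.7, 5.7 → best response Soy.
Farm 2 against Wheat: payoffs 5.7, 5.3, 2.3 → best response Barley.
Farm 2 against Canola: payoffs 3.9, 5.4, 2.1 → best response Corn.
Mutual best responses: (Corn, Corn); (Soy, Soy); (Wheat, Barley).

(Corn, Corn); (Soy, Soy); (Wheat, Barley)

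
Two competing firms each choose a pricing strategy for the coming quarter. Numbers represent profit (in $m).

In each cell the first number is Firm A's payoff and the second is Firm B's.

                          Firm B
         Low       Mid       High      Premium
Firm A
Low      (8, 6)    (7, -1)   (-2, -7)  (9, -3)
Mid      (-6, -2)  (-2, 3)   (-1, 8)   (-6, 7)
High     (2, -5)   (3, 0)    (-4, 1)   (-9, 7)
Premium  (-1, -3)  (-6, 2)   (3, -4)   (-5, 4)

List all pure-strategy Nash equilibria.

(Low, Low)

Mark each player's best response to every combination of opponents' strategies; a profile where every player is best-responding is a pure Nash equilibrium.
Firm A against Low: payoffs 8, -6, 2, -1 → best response Low.
Firm A against Mid: payoffs 7, -2, 3, -6 → best response Low.
Firm A against High: payoffs -2, -1, -4, 3 → best response Premium.
Firm A against Premium: payoffs 9, -6, -9, -5 → best response Low.
Firm B against Low: payoffs 6, -1, -7, -3 → best response Low.
Firm B against Mid: payoffs -2, 3, 8, 7 → best response High.
Firm B against High: payoffs -5, 0, 1, 7 → best response Premium.
Firm B against Premium: payoffs -3, 2, -4, 4 → best response Premium.
Mutual best responses: (Low, Low).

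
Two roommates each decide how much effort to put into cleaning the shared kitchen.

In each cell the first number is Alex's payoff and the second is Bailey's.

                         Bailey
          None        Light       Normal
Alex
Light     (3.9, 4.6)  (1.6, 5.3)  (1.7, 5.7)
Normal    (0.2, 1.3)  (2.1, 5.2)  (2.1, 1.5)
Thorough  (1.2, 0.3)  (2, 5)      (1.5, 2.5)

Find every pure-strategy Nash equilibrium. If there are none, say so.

(Light, None): Bailey can switch to Light (4.6 → 5.3). Not NE.
(Light, Light): Alex can switch to Normal (1.6 → 2.1). Not NE.
(Light, Normal): Alex can switch to Normal (1.7 → 2.1). Not NE.
(Normal, None): Alex can switch to Light (0.2 → 3.9). Not NE.
(Normal, Light): Alex gets 2.1, best alternative 2; Bailey gets 5.2, best alternative 1.5. No profitable deviation — NE.
(Normal, Normal): Bailey can switch to Light (1.5 → 5.2). Not NE.
(Thorough, None): Alex can switch to Light (1.2 → 3.9). Not NE.
(The remaining 2 profiles each have a profitable deviation by the same check.)

The unique pure-strategy Nash equilibrium is (Normal, Light).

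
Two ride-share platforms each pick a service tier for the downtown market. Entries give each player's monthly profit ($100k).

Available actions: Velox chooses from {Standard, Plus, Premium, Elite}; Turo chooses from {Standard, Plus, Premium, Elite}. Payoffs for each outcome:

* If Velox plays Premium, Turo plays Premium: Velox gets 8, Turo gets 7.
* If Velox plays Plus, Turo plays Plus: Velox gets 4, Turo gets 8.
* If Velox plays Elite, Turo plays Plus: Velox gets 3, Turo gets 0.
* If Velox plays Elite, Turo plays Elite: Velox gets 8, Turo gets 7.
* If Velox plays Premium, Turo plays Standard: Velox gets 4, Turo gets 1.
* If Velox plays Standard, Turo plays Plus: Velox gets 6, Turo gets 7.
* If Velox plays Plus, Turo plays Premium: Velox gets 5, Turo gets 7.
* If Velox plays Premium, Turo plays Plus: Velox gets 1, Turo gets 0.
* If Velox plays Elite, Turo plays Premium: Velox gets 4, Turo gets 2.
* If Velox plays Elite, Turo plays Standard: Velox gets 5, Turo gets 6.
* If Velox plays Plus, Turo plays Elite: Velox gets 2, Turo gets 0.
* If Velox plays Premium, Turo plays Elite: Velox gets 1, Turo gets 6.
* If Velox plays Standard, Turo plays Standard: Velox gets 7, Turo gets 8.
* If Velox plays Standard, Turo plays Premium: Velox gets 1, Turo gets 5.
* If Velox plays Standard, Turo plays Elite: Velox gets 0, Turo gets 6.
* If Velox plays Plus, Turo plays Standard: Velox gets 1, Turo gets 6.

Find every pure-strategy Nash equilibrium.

Velox against Standard: payoffs 7, 1, 4, 5 → best response Standard.
Velox against Plus: payoffs 6, 4, 1, 3 → best response Standard.
Velox against Premium: payoffs 1, 5, 8, 4 → best response Premium.
Velox against Elite: payoffs 0, 2, 1, 8 → best response Elite.
Turo against Standard: payoffs 8, 7, 5, 6 → best response Standard.
Turo against Plus: payoffs 6, 8, 7, 0 → best response Plus.
Turo against Premium: payoffs 1, 0, 7, 6 → best response Premium.
Turo against Elite: payoffs 6, 0, 2, 7 → best response Elite.
Mutual best responses: (Standard, Standard); (Premium, Premium); (Elite, Elite).

The pure Nash equilibria are (Standard, Standard); (Premium, Premium); (Elite, Elite).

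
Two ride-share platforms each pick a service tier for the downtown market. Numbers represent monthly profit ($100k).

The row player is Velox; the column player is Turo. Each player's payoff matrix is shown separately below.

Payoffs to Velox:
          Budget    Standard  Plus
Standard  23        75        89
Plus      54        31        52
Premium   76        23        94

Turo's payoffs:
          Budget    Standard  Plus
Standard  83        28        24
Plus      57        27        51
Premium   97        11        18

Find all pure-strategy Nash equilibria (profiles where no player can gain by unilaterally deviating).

(Standard, Budget): Velox can switch to Plus (23 → 54). Not NE.
(Standard, Standard): Turo can switch to Budget (28 → 83). Not NE.
(Standard, Plus): Velox can switch to Premium (89 → 94). Not NE.
(Plus, Budget): Velox can switch to Premium (54 → 76). Not NE.
(Plus, Standard): Velox can switch to Standard (31 → 75). Not NE.
(Plus, Plus): Velox can switch to Standard (52 → 89). Not NE.
(Premium, Budget): Velox gets 76, best alternative 54; Turo gets 97, best alternative 18. No profitable deviation — NE.
(The remaining 2 profiles each have a profitable deviation by the same check.)

(Premium, Budget)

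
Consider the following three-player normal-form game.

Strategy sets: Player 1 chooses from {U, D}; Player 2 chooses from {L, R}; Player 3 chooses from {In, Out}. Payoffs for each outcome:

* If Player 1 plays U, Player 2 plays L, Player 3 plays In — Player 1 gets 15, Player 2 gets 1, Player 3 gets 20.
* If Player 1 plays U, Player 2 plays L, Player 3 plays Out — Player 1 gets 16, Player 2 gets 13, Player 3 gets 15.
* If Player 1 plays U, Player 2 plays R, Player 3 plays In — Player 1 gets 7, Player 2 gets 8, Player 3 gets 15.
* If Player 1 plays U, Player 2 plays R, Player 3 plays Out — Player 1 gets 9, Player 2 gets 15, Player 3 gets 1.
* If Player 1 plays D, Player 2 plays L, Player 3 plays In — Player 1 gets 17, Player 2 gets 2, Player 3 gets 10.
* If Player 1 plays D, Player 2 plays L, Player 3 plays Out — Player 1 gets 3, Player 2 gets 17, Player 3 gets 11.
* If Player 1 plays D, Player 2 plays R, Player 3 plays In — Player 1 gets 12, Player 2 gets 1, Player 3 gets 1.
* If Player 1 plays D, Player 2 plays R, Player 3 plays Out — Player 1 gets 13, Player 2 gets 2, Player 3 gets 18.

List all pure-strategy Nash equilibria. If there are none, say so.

This game has no pure Nash equilibrium.

For each strategy profile, look for a profitable unilateral deviation.
(U, L, In): Player 1 can switch to D (15 → 17). Not NE.
(U, L, Out): Player 2 can switch to R (13 → 15). Not NE.
(U, R, In): Player 1 can switch to D (7 → 12). Not NE.
(U, R, Out): Player 1 can switch to D (9 → 13). Not NE.
(D, L, In): Player 3 can switch to Out (10 → 11). Not NE.
(D, L, Out): Player 1 can switch to U (3 → 16). Not NE.
(D, R, In): Player 2 can switch to L (1 → 2). Not NE.
(D, R, Out): Player 2 can switch to L (2 → 17). Not NE.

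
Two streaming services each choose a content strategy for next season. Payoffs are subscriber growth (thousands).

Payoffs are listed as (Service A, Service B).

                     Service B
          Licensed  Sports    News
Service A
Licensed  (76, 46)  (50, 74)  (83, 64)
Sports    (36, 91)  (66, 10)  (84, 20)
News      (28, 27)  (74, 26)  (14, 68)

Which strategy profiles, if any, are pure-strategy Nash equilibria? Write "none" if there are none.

none

Service A against Licensed: payoffs 76, 36, 28 → best response Licensed.
Service A against Sports: payoffs 50, 66, 74 → best response News.
Service A against News: payoffs 83, 84, 14 → best response Sports.
Service B against Licensed: payoffs 46, 74, 64 → best response Sports.
Service B against Sports: payoffs 91, 10, 20 → best response Licensed.
Service B against News: payoffs 27, 26, 68 → best response News.
No profile is a mutual best response for all players.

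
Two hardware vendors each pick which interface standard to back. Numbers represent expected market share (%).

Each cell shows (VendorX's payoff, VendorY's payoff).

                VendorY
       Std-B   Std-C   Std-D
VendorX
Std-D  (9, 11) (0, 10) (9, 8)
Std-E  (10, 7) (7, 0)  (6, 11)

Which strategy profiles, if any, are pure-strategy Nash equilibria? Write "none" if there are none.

(Std-D, Std-B): VendorX can switch to Std-E (9 → 10). Not NE.
(Std-D, Std-C): VendorX can switch to Std-E (0 → 7). Not NE.
(Std-D, Std-D): VendorY can switch to Std-B (8 → 11). Not NE.
(Std-E, Std-B): VendorY can switch to Std-D (7 → 11). Not NE.
(Std-E, Std-C): VendorY can switch to Std-B (0 → 7). Not NE.
(Std-E, Std-D): VendorX can switch to Std-D (6 → 9). Not NE.

This game has no pure Nash equilibrium.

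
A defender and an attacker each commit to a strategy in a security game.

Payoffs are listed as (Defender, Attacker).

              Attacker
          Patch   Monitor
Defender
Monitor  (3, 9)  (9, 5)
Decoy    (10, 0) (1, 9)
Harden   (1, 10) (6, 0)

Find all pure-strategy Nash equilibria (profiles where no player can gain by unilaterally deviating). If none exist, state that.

There is no pure-strategy Nash equilibrium.

Defender against Patch: payoffs 3, 10, 1 → best response Decoy.
Defender against Monitor: payoffs 9, 1, 6 → best response Monitor.
Attacker against Monitor: payoffs 9, 5 → best response Patch.
Attacker against Decoy: payoffs 0, 9 → best response Monitor.
Attacker against Harden: payoffs 10, 0 → best response Patch.
No profile is a mutual best response for all players.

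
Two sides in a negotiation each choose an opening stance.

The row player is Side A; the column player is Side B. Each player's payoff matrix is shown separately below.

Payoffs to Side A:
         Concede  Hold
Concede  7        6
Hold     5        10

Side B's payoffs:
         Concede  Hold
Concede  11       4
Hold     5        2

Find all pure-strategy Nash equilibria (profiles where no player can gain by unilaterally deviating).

Mark each player's best response to every combination of opponents' strategies; a profile where every player is best-responding is a pure Nash equilibrium.
Side A against Concede: payoffs 7, 5 → best response Concede.
Side A against Hold: payoffs 6, 10 → best response Hold.
Side B against Concede: payoffs 11, 4 → best response Concede.
Side B against Hold: payoffs 5, 2 → best response Concede.
Mutual best responses: (Concede, Concede).

Pure NE: (Concede, Concede)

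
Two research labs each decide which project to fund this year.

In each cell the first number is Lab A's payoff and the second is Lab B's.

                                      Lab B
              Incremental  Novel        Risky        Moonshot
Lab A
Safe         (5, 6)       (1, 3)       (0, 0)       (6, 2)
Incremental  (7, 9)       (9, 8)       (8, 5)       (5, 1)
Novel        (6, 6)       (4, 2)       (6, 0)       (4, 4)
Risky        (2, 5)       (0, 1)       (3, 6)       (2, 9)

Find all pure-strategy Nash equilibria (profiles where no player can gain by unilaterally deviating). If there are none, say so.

Mark each player's best response to every combination of opponents' strategies; a profile where every player is best-responding is a pure Nash equilibrium.
Lab A against Incremental: payoffs 5, 7, 6, 2 → best response Incremental.
Lab A against Novel: payoffs 1, 9, 4, 0 → best response Incremental.
Lab A against Risky: payoffs 0, 8, 6, 3 → best response Incremental.
Lab A against Moonshot: payoffs 6, 5, 4, 2 → best response Safe.
Lab B against Safe: payoffs 6, 3, 0, 2 → best response Incremental.
Lab B against Incremental: payoffs 9, 8, 5, 1 → best response Incremental.
Lab B against Novel: payoffs 6, 2, 0, 4 → best response Incremental.
Lab B against Risky: payoffs 5, 1, 6, 9 → best response Moonshot.
Mutual best responses: (Incremental, Incremental).

The unique pure-strategy Nash equilibrium is (Incremental, Incremental).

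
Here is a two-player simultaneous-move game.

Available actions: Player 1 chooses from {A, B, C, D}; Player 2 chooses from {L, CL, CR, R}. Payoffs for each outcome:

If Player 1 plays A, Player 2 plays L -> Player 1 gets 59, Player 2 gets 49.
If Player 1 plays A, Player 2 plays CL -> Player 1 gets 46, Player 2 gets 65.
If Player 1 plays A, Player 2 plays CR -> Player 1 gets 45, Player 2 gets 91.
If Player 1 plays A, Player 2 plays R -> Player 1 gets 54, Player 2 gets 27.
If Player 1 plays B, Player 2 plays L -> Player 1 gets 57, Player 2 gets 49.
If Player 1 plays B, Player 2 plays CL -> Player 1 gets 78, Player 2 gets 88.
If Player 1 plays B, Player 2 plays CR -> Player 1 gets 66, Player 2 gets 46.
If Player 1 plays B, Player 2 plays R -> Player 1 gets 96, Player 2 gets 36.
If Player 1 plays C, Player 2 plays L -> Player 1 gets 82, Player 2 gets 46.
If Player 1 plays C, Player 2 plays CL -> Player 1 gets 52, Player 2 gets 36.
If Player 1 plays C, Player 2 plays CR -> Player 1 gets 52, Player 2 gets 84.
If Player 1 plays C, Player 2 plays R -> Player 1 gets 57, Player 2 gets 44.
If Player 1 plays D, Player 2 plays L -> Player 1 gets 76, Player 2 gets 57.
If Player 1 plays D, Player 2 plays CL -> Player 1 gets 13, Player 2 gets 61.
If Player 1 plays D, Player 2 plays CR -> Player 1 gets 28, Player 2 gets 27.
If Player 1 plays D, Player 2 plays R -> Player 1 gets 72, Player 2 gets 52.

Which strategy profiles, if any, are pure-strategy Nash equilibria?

Player 1 against L: payoffs 59, 57, 82, 76 → best response C.
Player 1 against CL: payoffs 46, 78, 52, 13 → best response B.
Player 1 against CR: payoffs 45, 66, 52, 28 → best response B.
Player 1 against R: payoffs 54, 96, 57, 72 → best response B.
Player 2 against A: payoffs 49, 65, 91, 27 → best response CR.
Player 2 against B: payoffs 49, 88, 46, 36 → best response CL.
Player 2 against C: payoffs 46, 36, 84, 44 → best response CR.
Player 2 against D: payoffs 57, 61, 27, 52 → best response CL.
Mutual best responses: (B, CL).

The unique pure-strategy Nash equilibrium is (B, CL).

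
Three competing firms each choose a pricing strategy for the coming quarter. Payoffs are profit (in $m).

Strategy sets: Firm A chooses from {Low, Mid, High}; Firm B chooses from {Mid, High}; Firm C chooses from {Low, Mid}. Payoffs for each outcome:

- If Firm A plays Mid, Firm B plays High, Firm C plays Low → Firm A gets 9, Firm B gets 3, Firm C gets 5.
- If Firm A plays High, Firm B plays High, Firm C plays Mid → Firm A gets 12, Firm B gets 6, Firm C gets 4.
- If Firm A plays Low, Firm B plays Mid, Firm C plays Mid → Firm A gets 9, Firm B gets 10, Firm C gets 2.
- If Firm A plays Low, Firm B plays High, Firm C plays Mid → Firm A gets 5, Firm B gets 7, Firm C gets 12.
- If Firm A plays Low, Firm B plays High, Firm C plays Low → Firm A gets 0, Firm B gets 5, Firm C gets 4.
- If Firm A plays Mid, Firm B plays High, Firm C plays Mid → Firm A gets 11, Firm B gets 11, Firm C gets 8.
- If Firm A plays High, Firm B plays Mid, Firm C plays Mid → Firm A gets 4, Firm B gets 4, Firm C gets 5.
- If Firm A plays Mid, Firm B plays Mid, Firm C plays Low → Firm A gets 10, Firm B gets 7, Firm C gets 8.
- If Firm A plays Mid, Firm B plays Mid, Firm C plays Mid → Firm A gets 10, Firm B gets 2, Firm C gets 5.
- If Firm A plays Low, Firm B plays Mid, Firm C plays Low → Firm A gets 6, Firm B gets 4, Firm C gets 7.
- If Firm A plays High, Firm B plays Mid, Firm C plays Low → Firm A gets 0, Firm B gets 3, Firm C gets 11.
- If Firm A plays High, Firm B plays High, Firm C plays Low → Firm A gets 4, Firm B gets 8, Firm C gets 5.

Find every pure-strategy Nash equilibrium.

Pure NE: (Mid, Mid, Low)

For each player, find the best response to each opponent profile; mutual best responses are the pure NE.
Firm A against (Mid, Low): payoffs 6, 10, 0 → best response Mid.
Firm A against (Mid, Mid): payoffs 9, 10, 4 → best response Mid.
Firm A against (High, Low): payoffs 0, 9, 4 → best response Mid.
Firm A against (High, Mid): payoffs 5, 11, 12 → best response High.
Firm B against (Low, Low): payoffs 4, 5 → best response High.
Firm B against (Low, Mid): payoffs 10, 7 → best response Mid.
Firm B against (Mid, Low): payoffs 7, 3 → best response Mid.
Firm B against (Mid, Mid): payoffs 2, 11 → best response High.
Firm B against (High, Low): payoffs 3, 8 → best response High.
Firm B against (High, Mid): payoffs 4, 6 → best response High.
Firm C against (Low, Mid): payoffs 7, 2 → best response Low.
Firm C against (Low, High): payoffs 4, 12 → best response Mid.
Firm C against (Mid, Mid): payoffs 8, 5 → best response Low.
Firm C against (Mid, High): payoffs 5, 8 → best response Mid.
Firm C against (High, Mid): payoffs 11, 5 → best response Low.
Firm C against (High, High): payoffs 5, 4 → best response Low.
Mutual best responses: (Mid, Mid, Low).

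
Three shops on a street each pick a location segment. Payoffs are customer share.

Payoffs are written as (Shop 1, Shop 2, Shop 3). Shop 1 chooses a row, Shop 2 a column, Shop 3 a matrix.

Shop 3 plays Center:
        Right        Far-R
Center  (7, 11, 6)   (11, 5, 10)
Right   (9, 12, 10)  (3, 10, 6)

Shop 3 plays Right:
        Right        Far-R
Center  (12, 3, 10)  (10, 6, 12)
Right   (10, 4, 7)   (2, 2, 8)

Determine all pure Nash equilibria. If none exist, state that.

(Center, Far-R, Right), (Right, Right, Center)

(Center, Right, Center): Shop 1 can switch to Right (7 → 9). Not NE.
(Center, Right, Right): Shop 2 can switch to Far-R (3 → 6). Not NE.
(Center, Far-R, Center): Shop 2 can switch to Right (5 → 11). Not NE.
(Center, Far-R, Right): Shop 1 gets 10, best alternative 2; Shop 2 gets 6, best alternative 3; Shop 3 gets 12, best alternative 10. No profitable deviation — NE.
(Right, Right, Center): Shop 1 gets 9, best alternative 7; Shop 2 gets 12, best alternative 10; Shop 3 gets 10, best alternative 7. No profitable deviation — NE.
(Right, Right, Right): Shop 1 can switch to Center (10 → 12). Not NE.
(Right, Far-R, Center): Shop 1 can switch to Center (3 → 11). Not NE.
(Right, Far-R, Right): Shop 1 can switch to Center (2 → 10). Not NE.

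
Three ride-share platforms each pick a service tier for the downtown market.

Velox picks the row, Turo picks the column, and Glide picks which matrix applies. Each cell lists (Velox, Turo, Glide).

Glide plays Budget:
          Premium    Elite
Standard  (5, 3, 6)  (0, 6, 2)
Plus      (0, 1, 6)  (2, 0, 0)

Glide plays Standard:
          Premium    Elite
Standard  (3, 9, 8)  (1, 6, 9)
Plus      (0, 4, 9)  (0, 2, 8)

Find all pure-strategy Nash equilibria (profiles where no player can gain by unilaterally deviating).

(Standard, Premium, Standard)

(Standard, Premium, Budget): Turo can switch to Elite (3 → 6). Not NE.
(Standard, Premium, Standard): Velox gets 3, best alternative 0; Turo gets 9, best alternative 6; Glide gets 8, best alternative 6. No profitable deviation — NE.
(Standard, Elite, Budget): Velox can switch to Plus (0 → 2). Not NE.
(Standard, Elite, Standard): Turo can switch to Premium (6 → 9). Not NE.
(Plus, Premium, Budget): Velox can switch to Standard (0 → 5). Not NE.
(Plus, Premium, Standard): Velox can switch to Standard (0 → 3). Not NE.
(Plus, Elite, Budget): Turo can switch to Premium (0 → 1). Not NE.
(The remaining 1 profile has a profitable deviation by the same check.)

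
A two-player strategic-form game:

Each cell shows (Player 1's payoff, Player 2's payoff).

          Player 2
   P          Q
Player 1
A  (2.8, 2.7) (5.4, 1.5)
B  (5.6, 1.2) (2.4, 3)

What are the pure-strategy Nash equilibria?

none

(A, P): Player 1 can switch to B (2.8 → 5.6). Not NE.
(A, Q): Player 2 can switch to P (1.5 → 2.7). Not NE.
(B, P): Player 2 can switch to Q (1.2 → 3). Not NE.
(B, Q): Player 1 can switch to A (2.4 → 5.4). Not NE.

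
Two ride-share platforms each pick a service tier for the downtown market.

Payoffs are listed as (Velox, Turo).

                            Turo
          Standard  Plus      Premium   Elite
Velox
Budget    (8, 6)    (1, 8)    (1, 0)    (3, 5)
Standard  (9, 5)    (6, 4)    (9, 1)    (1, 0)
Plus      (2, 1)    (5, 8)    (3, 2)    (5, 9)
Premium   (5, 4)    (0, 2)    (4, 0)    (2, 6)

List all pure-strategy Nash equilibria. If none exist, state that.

The pure Nash equilibria are (Standard, Standard), (Plus, Elite).

Velox against Standard: payoffs 8, 9, 2, 5 → best response Standard.
Velox against Plus: payoffs 1, 6, 5, 0 → best response Standard.
Velox against Premium: payoffs 1, 9, 3, 4 → best response Standard.
Velox against Elite: payoffs 3, 1, 5, 2 → best response Plus.
Turo against Budget: payoffs 6, 8, 0, 5 → best response Plus.
Turo against Standard: payoffs 5, 4, 1, 0 → best response Standard.
Turo against Plus: payoffs 1, 8, 2, 9 → best response Elite.
Turo against Premium: payoffs 4, 2, 0, 6 → best response Elite.
Mutual best responses: (Standard, Standard); (Plus, Elite).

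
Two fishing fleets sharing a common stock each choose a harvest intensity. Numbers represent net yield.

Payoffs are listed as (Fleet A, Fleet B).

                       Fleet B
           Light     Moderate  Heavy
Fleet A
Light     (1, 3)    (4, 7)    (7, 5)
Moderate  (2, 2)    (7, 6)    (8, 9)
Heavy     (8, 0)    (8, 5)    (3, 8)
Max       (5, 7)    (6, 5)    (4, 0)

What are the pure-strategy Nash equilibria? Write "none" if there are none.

For each strategy profile, look for a profitable unilateral deviation.
(Light, Light): Fleet A can switch to Moderate (1 → 2). Not NE.
(Light, Moderate): Fleet A can switch to Moderate (4 → 7). Not NE.
(Light, Heavy): Fleet A can switch to Moderate (7 → 8). Not NE.
(Moderate, Light): Fleet A can switch to Heavy (2 → 8). Not NE.
(Moderate, Moderate): Fleet A can switch to Heavy (7 → 8). Not NE.
(Moderate, Heavy): Fleet A gets 8, best alternative 7; Fleet B gets 9, best alternative 6. No profitable deviation — NE.
(Heavy, Light): Fleet B can switch to Moderate (0 → 5). Not NE.
(Heavy, Moderate): Fleet B can switch to Heavy (5 → 8). Not NE.
(Heavy, Heavy): Fleet A can switch to Light (3 → 7). Not NE.
(The remaining 3 profiles each have a profitable deviation by the same check.)

Pure NE: (Moderate, Heavy)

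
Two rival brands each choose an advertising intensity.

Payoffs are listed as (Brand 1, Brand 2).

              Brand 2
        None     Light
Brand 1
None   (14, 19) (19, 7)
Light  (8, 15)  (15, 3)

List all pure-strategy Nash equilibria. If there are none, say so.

Pure NE: (None, None)

Check each profile: it is a Nash equilibrium iff no player can strictly gain by switching unilaterally.
(None, None): Brand 1 gets 14, best alternative 8; Brand 2 gets 19, best alternative 7. No profitable deviation — NE.
(None, Light): Brand 2 can switch to None (7 → 19). Not NE.
(Light, None): Brand 1 can switch to None (8 → 14). Not NE.
(Light, Light): Brand 1 can switch to None (15 → 19). Not NE.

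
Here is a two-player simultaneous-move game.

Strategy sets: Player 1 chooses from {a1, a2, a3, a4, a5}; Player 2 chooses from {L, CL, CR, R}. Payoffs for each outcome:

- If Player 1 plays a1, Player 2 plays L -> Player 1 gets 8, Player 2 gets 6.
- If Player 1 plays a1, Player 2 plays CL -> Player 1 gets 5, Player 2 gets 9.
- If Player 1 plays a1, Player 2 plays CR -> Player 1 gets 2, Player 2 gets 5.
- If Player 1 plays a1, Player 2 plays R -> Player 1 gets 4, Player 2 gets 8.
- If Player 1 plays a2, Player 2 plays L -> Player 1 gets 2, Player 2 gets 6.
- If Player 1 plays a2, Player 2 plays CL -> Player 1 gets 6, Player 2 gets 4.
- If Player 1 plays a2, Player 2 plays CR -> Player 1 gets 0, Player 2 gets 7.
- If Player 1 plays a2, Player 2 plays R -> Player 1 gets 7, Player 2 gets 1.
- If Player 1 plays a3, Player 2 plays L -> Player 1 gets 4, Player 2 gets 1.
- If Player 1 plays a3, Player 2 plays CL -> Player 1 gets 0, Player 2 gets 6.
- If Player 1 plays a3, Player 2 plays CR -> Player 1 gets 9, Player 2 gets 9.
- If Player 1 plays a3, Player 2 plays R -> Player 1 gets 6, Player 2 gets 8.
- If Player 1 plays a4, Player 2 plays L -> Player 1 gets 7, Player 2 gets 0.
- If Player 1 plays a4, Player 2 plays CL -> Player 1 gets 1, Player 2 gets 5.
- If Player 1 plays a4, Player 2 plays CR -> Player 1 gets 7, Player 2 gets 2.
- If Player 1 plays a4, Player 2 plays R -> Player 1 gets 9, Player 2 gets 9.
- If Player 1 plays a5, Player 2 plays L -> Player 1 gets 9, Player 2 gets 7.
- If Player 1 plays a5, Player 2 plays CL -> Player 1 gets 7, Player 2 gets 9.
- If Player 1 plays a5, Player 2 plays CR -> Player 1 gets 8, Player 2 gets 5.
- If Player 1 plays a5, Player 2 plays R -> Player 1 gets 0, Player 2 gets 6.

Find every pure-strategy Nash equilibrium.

Check each profile: it is a Nash equilibrium iff no player can strictly gain by switching unilaterally.
(a1, L): Player 1 can switch to a5 (8 → 9). Not NE.
(a1, CL): Player 1 can switch to a2 (5 → 6). Not NE.
(a1, CR): Player 1 can switch to a3 (2 → 9). Not NE.
(a1, R): Player 1 can switch to a2 (4 → 7). Not NE.
(a2, L): Player 1 can switch to a1 (2 → 8). Not NE.
(a2, CL): Player 1 can switch to a5 (6 → 7). Not NE.
(a2, CR): Player 1 can switch to a1 (0 → 2). Not NE.
(a2, R): Player 1 can switch to a4 (7 → 9). Not NE.
(a3, L): Player 1 can switch to a1 (4 → 8). Not NE.
(a3, CL): Player 1 can switch to a1 (0 → 5). Not NE.
(a3, CR): Player 1 gets 9, best alternative 8; Player 2 gets 9, best alternative 8. No profitable deviation — NE.
(a3, R): Player 1 can switch to a2 (6 → 7). Not NE.
(a4, L): Player 1 can switch to a1 (7 → 8). Not NE.
(a4, R): Player 1 gets 9, best alternative 7; Player 2 gets 9, best alternative 5. No profitable deviation — NE.
(a5, CL): Player 1 gets 7, best alternative 6; Player 2 gets 9, best alternative 7. No profitable deviation — NE.
(The remaining 5 profiles each have a profitable deviation by the same check.)

The pure Nash equilibria are (a3, CR); (a4, R); (a5, CL).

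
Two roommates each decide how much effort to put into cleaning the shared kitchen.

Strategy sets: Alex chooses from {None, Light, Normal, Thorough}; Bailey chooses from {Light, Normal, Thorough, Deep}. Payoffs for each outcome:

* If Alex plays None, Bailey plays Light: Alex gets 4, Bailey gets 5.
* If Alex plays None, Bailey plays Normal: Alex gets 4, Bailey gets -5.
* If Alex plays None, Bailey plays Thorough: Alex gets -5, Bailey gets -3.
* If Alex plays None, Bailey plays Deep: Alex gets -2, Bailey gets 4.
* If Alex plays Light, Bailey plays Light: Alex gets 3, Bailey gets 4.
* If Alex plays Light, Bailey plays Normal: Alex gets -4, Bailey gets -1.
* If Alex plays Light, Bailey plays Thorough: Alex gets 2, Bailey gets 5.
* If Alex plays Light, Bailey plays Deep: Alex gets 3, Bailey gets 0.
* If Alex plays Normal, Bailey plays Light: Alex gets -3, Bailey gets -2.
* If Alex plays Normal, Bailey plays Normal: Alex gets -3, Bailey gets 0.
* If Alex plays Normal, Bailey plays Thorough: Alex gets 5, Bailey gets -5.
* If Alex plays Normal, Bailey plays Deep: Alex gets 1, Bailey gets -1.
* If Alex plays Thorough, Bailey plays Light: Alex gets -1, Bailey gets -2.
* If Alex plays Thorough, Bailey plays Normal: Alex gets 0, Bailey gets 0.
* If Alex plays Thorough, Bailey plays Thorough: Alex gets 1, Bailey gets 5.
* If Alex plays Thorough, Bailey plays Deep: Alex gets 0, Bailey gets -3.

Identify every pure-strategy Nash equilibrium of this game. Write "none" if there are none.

Alex against Light: payoffs 4, 3, -3, -1 → best response None.
Alex against Normal: payoffs 4, -4, -3, 0 → best response None.
Alex against Thorough: payoffs -5, 2, 5, 1 → best response Normal.
Alex against Deep: payoffs -2, 3, 1, 0 → best response Light.
Bailey against None: payoffs 5, -5, -3, 4 → best response Light.
Bailey against Light: payoffs 4, -1, 5, 0 → best response Thorough.
Bailey against Normal: payoffs -2, 0, -5, -1 → best response Normal.
Bailey against Thorough: payoffs -2, 0, 5, -3 → best response Thorough.
Mutual best responses: (None, Light).

The unique pure-strategy Nash equilibrium is (None, Light).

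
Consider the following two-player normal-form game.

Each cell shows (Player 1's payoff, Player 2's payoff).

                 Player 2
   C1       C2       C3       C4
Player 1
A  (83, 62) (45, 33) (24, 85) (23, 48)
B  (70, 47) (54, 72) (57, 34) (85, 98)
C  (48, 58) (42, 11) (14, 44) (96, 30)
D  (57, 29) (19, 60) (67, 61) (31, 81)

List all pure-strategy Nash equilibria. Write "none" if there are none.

For each player, find the best response to each opponent profile; mutual best responses are the pure NE.
Player 1 against C1: payoffs 83, 70, 48, 57 → best response A.
Player 1 against C2: payoffs 45, 54, 42, 19 → best response B.
Player 1 against C3: payoffs 24, 57, 14, 67 → best response D.
Player 1 against C4: payoffs 23, 85, 96, 31 → best response C.
Player 2 against A: payoffs 62, 33, 85, 48 → best response C3.
Player 2 against B: payoffs 47, 72, 34, 98 → best response C4.
Player 2 against C: payoffs 58, 11, 44, 30 → best response C1.
Player 2 against D: payoffs 29, 60, 61, 81 → best response C4.
No profile is a mutual best response for all players.

No pure-strategy Nash equilibrium.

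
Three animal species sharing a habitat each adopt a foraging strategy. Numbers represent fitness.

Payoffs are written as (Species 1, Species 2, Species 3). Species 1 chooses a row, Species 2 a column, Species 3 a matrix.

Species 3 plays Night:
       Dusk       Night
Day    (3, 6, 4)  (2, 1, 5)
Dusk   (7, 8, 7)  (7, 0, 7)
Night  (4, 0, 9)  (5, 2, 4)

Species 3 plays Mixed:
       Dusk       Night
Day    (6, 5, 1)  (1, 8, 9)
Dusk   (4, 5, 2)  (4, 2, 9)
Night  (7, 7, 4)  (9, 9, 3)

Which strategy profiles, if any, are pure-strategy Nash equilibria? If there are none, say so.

Species 1 against (Dusk, Night): payoffs 3, 7, 4 → best response Dusk.
Species 1 against (Dusk, Mixed): payoffs 6, 4, 7 → best response Night.
Species 1 against (Night, Night): payoffs 2, 7, 5 → best response Dusk.
Species 1 against (Night, Mixed): payoffs 1, 4, 9 → best response Night.
Species 2 against (Day, Night): payoffs 6, 1 → best response Dusk.
Species 2 against (Day, Mixed): payoffs 5, 8 → best response Night.
Species 2 against (Dusk, Night): payoffs 8, 0 → best response Dusk.
Species 2 against (Dusk, Mixed): payoffs 5, 2 → best response Dusk.
Species 2 against (Night, Night): payoffs 0, 2 → best response Night.
Species 2 against (Night, Mixed): payoffs 7, 9 → best response Night.
Species 3 against (Day, Dusk): payoffs 4, 1 → best response Night.
Species 3 against (Day, Night): payoffs 5, 9 → best response Mixed.
Species 3 against (Dusk, Dusk): payoffs 7, 2 → best response Night.
Species 3 against (Dusk, Night): payoffs 7, 9 → best response Mixed.
Species 3 against (Night, Dusk): payoffs 9, 4 → best response Night.
Species 3 against (Night, Night): payoffs 4, 3 → best response Night.
Mutual best responses: (Dusk, Dusk, Night).

The unique pure-strategy Nash equilibrium is (Dusk, Dusk, Night).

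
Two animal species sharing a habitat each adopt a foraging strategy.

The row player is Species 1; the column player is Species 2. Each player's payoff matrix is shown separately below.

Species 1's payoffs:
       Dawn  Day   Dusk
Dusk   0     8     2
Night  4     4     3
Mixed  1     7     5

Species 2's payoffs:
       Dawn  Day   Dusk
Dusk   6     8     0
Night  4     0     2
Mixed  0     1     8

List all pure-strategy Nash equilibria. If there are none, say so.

For each strategy profile, look for a profitable unilateral deviation.
(Dusk, Dawn): Species 1 can switch to Night (0 → 4). Not NE.
(Dusk, Day): Species 1 gets 8, best alternative 7; Species 2 gets 8, best alternative 6. No profitable deviation — NE.
(Dusk, Dusk): Species 1 can switch to Night (2 → 3). Not NE.
(Night, Dawn): Species 1 gets 4, best alternative 1; Species 2 gets 4, best alternative 2. No profitable deviation — NE.
(Night, Day): Species 1 can switch to Dusk (4 → 8). Not NE.
(Night, Dusk): Species 1 can switch to Mixed (3 → 5). Not NE.
(Mixed, Dawn): Species 1 can switch to Night (1 → 4). Not NE.
(Mixed, Day): Species 1 can switch to Dusk (7 → 8). Not NE.
(Mixed, Dusk): Species 1 gets 5, best alternative 3; Species 2 gets 8, best alternative 1. No profitable deviation — NE.

Pure-strategy Nash equilibria: (Dusk, Day) and (Night, Dawn) and (Mixed, Dusk)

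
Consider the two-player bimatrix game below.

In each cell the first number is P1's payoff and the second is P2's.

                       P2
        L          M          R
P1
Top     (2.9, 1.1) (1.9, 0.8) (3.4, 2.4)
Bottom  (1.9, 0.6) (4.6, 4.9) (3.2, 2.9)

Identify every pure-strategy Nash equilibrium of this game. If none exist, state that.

(Top, L): P2 can switch to R (1.1 → 2.4). Not NE.
(Top, M): P1 can switch to Bottom (1.9 → 4.6). Not NE.
(Top, R): P1 gets 3.4, best alternative 3.2; P2 gets 2.4, best alternative 1.1. No profitable deviation — NE.
(Bottom, L): P1 can switch to Top (1.9 → 2.9). Not NE.
(Bottom, M): P1 gets 4.6, best alternative 1.9; P2 gets 4.9, best alternative 2.9. No profitable deviation — NE.
(Bottom, R): P1 can switch to Top (3.2 → 3.4). Not NE.

Pure-strategy Nash equilibria: (Top, R) and (Bottom, M)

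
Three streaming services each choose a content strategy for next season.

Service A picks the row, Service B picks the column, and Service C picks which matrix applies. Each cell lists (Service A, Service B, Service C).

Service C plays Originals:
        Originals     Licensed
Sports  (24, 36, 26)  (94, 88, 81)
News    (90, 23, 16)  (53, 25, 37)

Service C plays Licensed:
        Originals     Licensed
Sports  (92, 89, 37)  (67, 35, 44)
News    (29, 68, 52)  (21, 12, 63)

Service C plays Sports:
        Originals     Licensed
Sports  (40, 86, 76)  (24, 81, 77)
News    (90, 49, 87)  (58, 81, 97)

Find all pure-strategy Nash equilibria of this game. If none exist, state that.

The pure Nash equilibria are (Sports, Licensed, Originals), (News, Licensed, Sports).

For each strategy profile, look for a profitable unilateral deviation.
(Sports, Originals, Originals): Service A can switch to News (24 → 90). Not NE.
(Sports, Originals, Licensed): Service C can switch to Sports (37 → 76). Not NE.
(Sports, Originals, Sports): Service A can switch to News (40 → 90). Not NE.
(Sports, Licensed, Originals): Service A gets 94, best alternative 53; Service B gets 88, best alternative 36; Service C gets 81, best alternative 77. No profitable deviation — NE.
(Sports, Licensed, Licensed): Service B can switch to Originals (35 → 89). Not NE.
(Sports, Licensed, Sports): Service A can switch to News (24 → 58). Not NE.
(News, Originals, Originals): Service B can switch to Licensed (23 → 25). Not NE.
(News, Originals, Licensed): Service A can switch to Sports (29 → 92). Not NE.
(News, Originals, Sports): Service B can switch to Licensed (49 → 81). Not NE.
(News, Licensed, Sports): Service A gets 58, best alternative 24; Service B gets 81, best alternative 49; Service C gets 97, best alternative 63. No profitable deviation — NE.
(The remaining 2 profiles each have a profitable deviation by the same check.)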